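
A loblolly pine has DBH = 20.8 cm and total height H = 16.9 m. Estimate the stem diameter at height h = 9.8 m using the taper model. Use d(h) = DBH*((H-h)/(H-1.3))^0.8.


Taper: d(h) = DBH * ((H - h) / (H - 1.3))^0.8
Numerator = H - h = 16.9 - 9.8 = 7.1 m
Denominator = H - 1.3 = 16.9 - 1.3 = 15.6 m
Ratio = 7.1 / 15.6 = 0.45513
d = 20.8 * 0.45513^0.8 = 11.1 cm

11.1


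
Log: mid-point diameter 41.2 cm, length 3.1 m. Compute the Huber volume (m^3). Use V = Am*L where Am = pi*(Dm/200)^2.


Huber: V = Am * L,  Am = pi*(Dm/200)^2
Am = pi*(41.2/200)^2 = 0.133317 m^2
V = 0.133317*3.1 = 0.4133 m^3

0.4133


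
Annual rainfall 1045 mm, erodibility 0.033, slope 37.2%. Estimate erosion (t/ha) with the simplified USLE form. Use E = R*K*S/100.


Formula: E = R * K * S / 100  (simplified USLE)
R * K = 1045 * 0.033 = 34.485
E = 34.485 * 37.2 / 100 = 12.83 t/ha

12.83


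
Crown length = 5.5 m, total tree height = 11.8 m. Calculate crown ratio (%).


Formula: Crown Ratio = (Crown Length / Total Height) * 100
CR = (5.5 m / 11.8 m) * 100
CR = 0.4661 * 100 = 46.6%

46.6


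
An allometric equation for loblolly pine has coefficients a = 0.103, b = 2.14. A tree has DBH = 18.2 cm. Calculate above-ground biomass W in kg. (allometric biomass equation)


Formula: W = a * DBH^b  (allometric power law)
DBH^b = 18.2^2.14 = 497.2248
W = 0.103 * 497.2248 = 51.2 kg

51.2


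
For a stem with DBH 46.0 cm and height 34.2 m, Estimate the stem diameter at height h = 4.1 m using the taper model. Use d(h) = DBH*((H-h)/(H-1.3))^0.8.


Taper: d(h) = DBH * ((H - h) / (H - 1.3))^0.8
Numerator = H - h = 34.2 - 4.1 = 30.1 m
Denominator = H - 1.3 = 34.2 - 1.3 = 32.9 m
Ratio = 30.1 / 32.9 = 0.91489
d = 46.0 * 0.91489^0.8 = 42.8 cm

42.8


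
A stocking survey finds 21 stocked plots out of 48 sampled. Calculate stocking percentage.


Formula: Stocking % = stocked plots / total plots * 100
Stocking = 21 / 48 * 100
Stocking = 0.4375 * 100 = 43.8%

43.8


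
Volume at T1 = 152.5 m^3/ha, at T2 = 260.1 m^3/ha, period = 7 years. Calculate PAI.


Formula: PAI = (V_T2 - V_T1) / (T2 - T1)
Volume increment = 260.1 - 152.5 = 107.6 m^3/ha
PAI = 107.6 / 7 = 15.37 m^3/ha/year

15.37


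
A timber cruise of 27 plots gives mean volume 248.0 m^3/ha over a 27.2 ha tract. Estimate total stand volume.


Formula: Total Volume = Mean Volume per ha * Total Area
Total Volume = 248.0 m^3/ha * 27.2 ha
Total Volume = 6746 m^3

6746


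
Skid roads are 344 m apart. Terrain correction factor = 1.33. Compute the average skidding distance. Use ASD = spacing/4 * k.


Formula: ASD = (spacing / 4) * correction
Uncorrected distance = spacing / 4 = 344 / 4 = 86 m
ASD = 86 * 1.33 = 114 m

114


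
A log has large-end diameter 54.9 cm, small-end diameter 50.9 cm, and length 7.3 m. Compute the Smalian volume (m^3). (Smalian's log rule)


Smalian: V = (A1 + A2)/2 * L,  A = pi*(D/200)^2
A1 = pi*(54.9/200)^2 = 0.23672 m^2
A2 = pi*(50.9/200)^2 = 0.203482 m^2
V = (0.23672+0.203482)/2*7.3 = 1.6067 m^3

1.6067


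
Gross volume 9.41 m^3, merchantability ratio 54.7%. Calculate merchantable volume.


Formula: MV = V_total * (merchantable_pct / 100)
Merchantable fraction = 54.7% / 100 = 0.547
MV = 9.41 m^3 * 0.547 = 5.147 m^3

5.147


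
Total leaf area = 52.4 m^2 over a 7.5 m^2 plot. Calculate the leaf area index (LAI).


Formula: LAI = total leaf area / ground area  (dimensionless)
LAI = 52.4 m^2 / 7.5 m^2
LAI = 6.99

6.99


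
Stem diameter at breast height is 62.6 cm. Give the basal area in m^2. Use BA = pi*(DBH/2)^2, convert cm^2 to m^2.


Formula: BA = pi * (DBH/2)^2 / 10000  (cm^2 to m^2)
Radius = DBH/2 = 62.6/2 = 31.3 cm
BA = pi * 31.3^2 / 10000
   = 3077.7869 cm^2 / 10000
   = 0.3078 m^2

0.3078


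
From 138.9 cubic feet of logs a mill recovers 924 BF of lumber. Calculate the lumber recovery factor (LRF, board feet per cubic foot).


Formula: LRF = Lumber Output (BF) / Log Input (ft^3)
LRF = 924 BF / 138.9 ft^3
LRF = 6.65 BF/ft^3

6.65


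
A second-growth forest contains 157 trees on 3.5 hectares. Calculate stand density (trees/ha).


Formula: Stand Density = N_trees / Area_ha
Density = 157 trees / 3.5 ha
Density = 45 trees/ha

45


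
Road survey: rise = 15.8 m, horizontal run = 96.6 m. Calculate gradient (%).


Formula: Gradient = rise / run * 100
Gradient = 15.8 / 96.6 * 100 = 16.4%

16.4


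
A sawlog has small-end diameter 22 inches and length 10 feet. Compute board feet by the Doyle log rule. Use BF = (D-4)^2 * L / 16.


Doyle: BF = (D - 4)^2 * L / 16
Adjusted diameter = 22 - 4 = 18 in
(D-4)^2 = 18^2 = 324
BF = 324 * 10 / 16 = 203 BF

203


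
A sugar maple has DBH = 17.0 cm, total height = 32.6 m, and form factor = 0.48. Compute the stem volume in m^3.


Formula: V = pi * (DBH/200)^2 * H * ff
Radius = DBH/200 = 17.0/200 = 0.085 m
Radius^2 = 0.085^2 = 0.007225 m^2
V = pi * 0.007225 * 32.6 * 0.48
V = 0.355 m^3

0.355


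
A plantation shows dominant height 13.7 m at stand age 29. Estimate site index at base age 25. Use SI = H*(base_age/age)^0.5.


Formula: SI = H_dom * (base_age / age)^0.5
Age ratio = 25 / 29 = 0.86207
sqrt(age_ratio) = 0.92848
SI = 13.7 * 0.92848 = 12.7 m

12.7


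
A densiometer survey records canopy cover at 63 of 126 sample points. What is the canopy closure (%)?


Formula: Canopy closure = covered points / total points * 100
Closure = 63 / 126 * 100
Closure = 0.5 * 100 = 50.0%

50.0


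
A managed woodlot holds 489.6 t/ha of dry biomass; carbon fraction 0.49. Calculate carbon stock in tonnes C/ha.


Formula: Carbon Stock = Biomass * Carbon Fraction
C = 489.6 t/ha * 0.49
C = 239.9 t C/ha

239.9


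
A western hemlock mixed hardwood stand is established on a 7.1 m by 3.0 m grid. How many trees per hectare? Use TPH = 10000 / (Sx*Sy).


Formula: TPH = 10000 m^2/ha / (spacing_x * spacing_y)
Area per tree = 7.1 m * 3.0 m = 21.3 m^2
TPH = 10000 / 21.3 = 469 trees/ha

469


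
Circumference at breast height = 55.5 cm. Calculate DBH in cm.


Formula: DBH = C / pi
DBH = 55.5 / pi
pi = 3.14159...
DBH = 17.7 cm

17.7


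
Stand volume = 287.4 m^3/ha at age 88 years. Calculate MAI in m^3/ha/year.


Formula: MAI = Total Volume / Stand Age
MAI = 287.4 m^3/ha / 88 years
MAI = 3.27 m^3/ha/year

3.27


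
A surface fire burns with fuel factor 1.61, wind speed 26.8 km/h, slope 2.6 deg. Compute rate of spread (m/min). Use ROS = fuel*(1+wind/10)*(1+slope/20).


Formula: ROS = fuel * (1 + wind/10) * (1 + slope/20)
Wind factor = 1 + 26.8/10 = 3.68
Slope factor = 1 + 2.6/20 = 1.13
ROS = 1.61 * 3.68 * 1.13 = 6.7 m/min

6.7


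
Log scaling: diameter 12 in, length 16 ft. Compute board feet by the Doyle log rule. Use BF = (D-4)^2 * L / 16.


Doyle: BF = (D - 4)^2 * L / 16
Adjusted diameter = 12 - 4 = 8 in
(D-4)^2 = 8^2 = 64
BF = 64 * 16 / 16 = 64 BF

64


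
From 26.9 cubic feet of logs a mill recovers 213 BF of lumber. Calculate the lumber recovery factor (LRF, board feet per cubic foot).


Formula: LRF = Lumber Output (BF) / Log Input (ft^3)
LRF = 213 BF / 26.9 ft^3
LRF = 7.92 BF/ft^3

7.92


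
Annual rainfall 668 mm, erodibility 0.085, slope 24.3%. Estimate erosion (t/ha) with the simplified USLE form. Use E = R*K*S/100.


Formula: E = R * K * S / 100  (simplified USLE)
R * K = 668 * 0.085 = 56.78
E = 56.78 * 24.3 / 100 = 13.8 t/ha

13.8


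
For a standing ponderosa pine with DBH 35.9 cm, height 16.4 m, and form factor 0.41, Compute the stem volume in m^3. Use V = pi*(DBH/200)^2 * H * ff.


Formula: V = pi * (DBH/200)^2 * H * ff
Radius = DBH/200 = 35.9/200 = 0.1795 m
Radius^2 = 0.1795^2 = 0.03222025 m^2
V = pi * 0.03222025 * 16.4 * 0.41
V = 0.681 m^3

0.681


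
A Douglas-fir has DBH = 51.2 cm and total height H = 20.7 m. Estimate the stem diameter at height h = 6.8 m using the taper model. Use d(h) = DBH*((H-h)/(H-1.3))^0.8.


Taper: d(h) = DBH * ((H - h) / (H - 1.3))^0.8
Numerator = H - h = 20.7 - 6.8 = 13.9 m
Denominator = H - 1.3 = 20.7 - 1.3 = 19.4 m
Ratio = 13.9 / 19.4 = 0.71649
d = 51.2 * 0.71649^0.8 = 39.2 cm

39.2


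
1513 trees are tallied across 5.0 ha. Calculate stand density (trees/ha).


Formula: Stand Density = N_trees / Area_ha
Density = 1513 trees / 5.0 ha
Density = 303 trees/ha

303


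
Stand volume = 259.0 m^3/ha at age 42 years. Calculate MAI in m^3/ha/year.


Formula: MAI = Total Volume / Stand Age
MAI = 259.0 m^3/ha / 42 years
MAI = 6.17 m^3/ha/year

6.17


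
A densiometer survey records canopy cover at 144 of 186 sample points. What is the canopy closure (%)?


Formula: Canopy closure = covered points / total points * 100
Closure = 144 / 186 * 100
Closure = 0.7742 * 100 = 77.4%

77.4


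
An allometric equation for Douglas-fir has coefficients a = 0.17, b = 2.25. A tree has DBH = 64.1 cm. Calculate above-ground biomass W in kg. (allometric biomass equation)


Formula: W = a * DBH^b  (allometric power law)
DBH^b = 64.1^2.25 = 11626.0066
W = 0.17 * 11626.0066 = 1976.4 kg

1976.4


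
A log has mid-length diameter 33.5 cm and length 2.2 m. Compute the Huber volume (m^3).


Huber: V = Am * L,  Am = pi*(Dm/200)^2
Am = pi*(33.5/200)^2 = 0.088141 m^2
V = 0.088141*2.2 = 0.1939 m^3

0.1939


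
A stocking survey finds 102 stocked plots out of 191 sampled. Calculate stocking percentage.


Formula: Stocking % = stocked plots / total plots * 100
Stocking = 102 / 191 * 100
Stocking = 0.534 * 100 = 53.4%

53.4


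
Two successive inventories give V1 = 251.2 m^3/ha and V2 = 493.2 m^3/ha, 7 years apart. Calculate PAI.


Formula: PAI = (V_T2 - V_T1) / (T2 - T1)
Volume increment = 493.2 - 251.2 = 242.0 m^3/ha
PAI = 242.0 / 7 = 34.57 m^3/ha/year

34.57


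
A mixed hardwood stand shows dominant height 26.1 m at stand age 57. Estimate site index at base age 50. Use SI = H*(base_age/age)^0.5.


Formula: SI = H_dom * (base_age / age)^0.5
Age ratio = 50 / 57 = 0.87719
sqrt(age_ratio) = 0.93659
SI = 26.1 * 0.93659 = 24.4 m

24.4


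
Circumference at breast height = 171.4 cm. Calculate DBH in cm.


Formula: DBH = C / pi
DBH = 171.4 / pi
pi = 3.14159...
DBH = 54.6 cm

54.6


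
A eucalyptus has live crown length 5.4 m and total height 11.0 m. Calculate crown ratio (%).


Formula: Crown Ratio = (Crown Length / Total Height) * 100
CR = (5.4 m / 11.0 m) * 100
CR = 0.4909 * 100 = 49.1%

49.1


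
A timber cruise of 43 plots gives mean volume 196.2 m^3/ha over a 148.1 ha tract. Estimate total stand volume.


Formula: Total Volume = Mean Volume per ha * Total Area
Total Volume = 196.2 m^3/ha * 148.1 ha
Total Volume = 29057 m^3

29057


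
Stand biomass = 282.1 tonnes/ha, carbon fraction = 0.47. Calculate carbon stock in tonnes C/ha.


Formula: Carbon Stock = Biomass * Carbon Fraction
C = 282.1 t/ha * 0.47
C = 132.6 t C/ha

132.6


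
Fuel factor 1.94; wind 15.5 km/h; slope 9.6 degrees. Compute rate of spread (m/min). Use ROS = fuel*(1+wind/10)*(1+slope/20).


Formula: ROS = fuel * (1 + wind/10) * (1 + slope/20)
Wind factor = 1 + 15.5/10 = 2.55
Slope factor = 1 + 9.6/20 = 1.48
ROS = 1.94 * 2.55 * 1.48 = 7.32 m/min

7.32


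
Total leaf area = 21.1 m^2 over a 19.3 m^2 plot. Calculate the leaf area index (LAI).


Formula: LAI = total leaf area / ground area  (dimensionless)
LAI = 21.1 m^2 / 19.3 m^2
LAI = 1.09

1.09


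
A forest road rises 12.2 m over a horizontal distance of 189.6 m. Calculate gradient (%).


Formula: Gradient = rise / run * 100
Gradient = 12.2 / 189.6 * 100 = 6.4%

6.4


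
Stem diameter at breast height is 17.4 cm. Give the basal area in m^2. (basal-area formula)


Formula: BA = pi * (DBH/2)^2 / 10000  (cm^2 to m^2)
Radius = DBH/2 = 17.4/2 = 8.7 cm
BA = pi * 8.7^2 / 10000
   = 237.7871 cm^2 / 10000
   = 0.0238 m^2

0.0238


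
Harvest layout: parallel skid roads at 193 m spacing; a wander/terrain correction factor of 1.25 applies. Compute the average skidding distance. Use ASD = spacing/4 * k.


Formula: ASD = (spacing / 4) * correction
Uncorrected distance = spacing / 4 = 193 / 4 = 48.25 m
ASD = 48.25 * 1.25 = 60 m

60


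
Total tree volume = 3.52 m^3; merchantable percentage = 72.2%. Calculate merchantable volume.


Formula: MV = V_total * (merchantable_pct / 100)
Merchantable fraction = 72.2% / 100 = 0.722
MV = 3.52 m^3 * 0.722 = 2.541 m^3

2.541


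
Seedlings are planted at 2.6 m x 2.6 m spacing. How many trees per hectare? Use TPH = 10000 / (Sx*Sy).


Formula: TPH = 10000 m^2/ha / (spacing_x * spacing_y)
Area per tree = 2.6 m * 2.6 m = 6.76 m^2
TPH = 10000 / 6.76 = 1479 trees/ha

1479


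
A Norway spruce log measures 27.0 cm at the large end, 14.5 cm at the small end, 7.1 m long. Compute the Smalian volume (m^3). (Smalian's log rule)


Smalian: V = (A1 + A2)/2 * L,  A = pi*(D/200)^2
A1 = pi*(27.0/200)^2 = 0.057256 m^2
A2 = pi*(14.5/200)^2 = 0.016513 m^2
V = (0.057256+0.016513)/2*7.1 = 0.2619 m^3

0.2619


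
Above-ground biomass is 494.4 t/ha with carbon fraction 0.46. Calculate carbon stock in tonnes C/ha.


Formula: Carbon Stock = Biomass * Carbon Fraction
C = 494.4 t/ha * 0.46
C = 227.4 t C/ha

227.4


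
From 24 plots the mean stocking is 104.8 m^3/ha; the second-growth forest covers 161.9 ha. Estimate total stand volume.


Formula: Total Volume = Mean Volume per ha * Total Area
Total Volume = 104.8 m^3/ha * 161.9 ha
Total Volume = 16967 m^3

16967


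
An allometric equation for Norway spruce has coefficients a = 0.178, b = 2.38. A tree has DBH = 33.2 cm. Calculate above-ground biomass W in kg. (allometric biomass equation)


Formula: W = a * DBH^b  (allometric power law)
DBH^b = 33.2^2.38 = 4171.6574
W = 0.178 * 4171.6574 = 742.6 kg

742.6


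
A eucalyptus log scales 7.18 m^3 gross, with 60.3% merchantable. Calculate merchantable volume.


Formula: MV = V_total * (merchantable_pct / 100)
Merchantable fraction = 60.3% / 100 = 0.603
MV = 7.18 m^3 * 0.603 = 4.33 m^3

4.33


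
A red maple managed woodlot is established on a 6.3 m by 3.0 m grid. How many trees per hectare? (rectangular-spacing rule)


Formula: TPH = 10000 m^2/ha / (spacing_x * spacing_y)
Area per tree = 6.3 m * 3.0 m = 18.9 m^2
TPH = 10000 / 18.9 = 529 trees/ha

529


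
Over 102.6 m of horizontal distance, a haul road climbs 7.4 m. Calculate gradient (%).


Formula: Gradient = rise / run * 100
Gradient = 7.4 / 102.6 * 100 = 7.2%

7.2


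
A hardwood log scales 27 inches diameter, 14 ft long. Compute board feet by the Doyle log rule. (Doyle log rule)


Doyle: BF = (D - 4)^2 * L / 16
Adjusted diameter = 27 - 4 = 23 in
(D-4)^2 = 23^2 = 529
BF = 529 * 14 / 16 = 463 BF

463


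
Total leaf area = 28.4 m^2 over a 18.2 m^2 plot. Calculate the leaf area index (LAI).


Formula: LAI = total leaf area / ground area  (dimensionless)
LAI = 28.4 m^2 / 18.2 m^2
LAI = 1.56

1.56


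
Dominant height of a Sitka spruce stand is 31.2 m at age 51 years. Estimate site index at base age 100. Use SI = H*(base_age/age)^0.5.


Formula: SI = H_dom * (base_age / age)^0.5
Age ratio = 100 / 51 = 1.96078
sqrt(age_ratio) = 1.40028
SI = 31.2 * 1.40028 = 43.7 m

43.7


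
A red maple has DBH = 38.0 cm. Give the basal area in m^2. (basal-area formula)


Formula: BA = pi * (DBH/2)^2 / 10000  (cm^2 to m^2)
Radius = DBH/2 = 38.0/2 = 19.0 cm
BA = pi * 19.0^2 / 10000
   = 1134.1149 cm^2 / 10000
   = 0.1134 m^2

0.1134


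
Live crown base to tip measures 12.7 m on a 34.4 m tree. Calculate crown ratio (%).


Formula: Crown Ratio = (Crown Length / Total Height) * 100
CR = (12.7 m / 34.4 m) * 100
CR = 0.3692 * 100 = 36.9%

36.9


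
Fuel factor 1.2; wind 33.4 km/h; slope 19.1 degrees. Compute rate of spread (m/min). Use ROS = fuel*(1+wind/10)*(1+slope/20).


Formula: ROS = fuel * (1 + wind/10) * (1 + slope/20)
Wind factor = 1 + 33.4/10 = 4.34
Slope factor = 1 + 19.1/20 = 1.955
ROS = 1.2 * 4.34 * 1.955 = 10.18 m/min

10.18


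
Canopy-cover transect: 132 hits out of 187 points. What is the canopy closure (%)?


Formula: Canopy closure = covered points / total points * 100
Closure = 132 / 187 * 100
Closure = 0.7059 * 100 = 70.6%

70.6


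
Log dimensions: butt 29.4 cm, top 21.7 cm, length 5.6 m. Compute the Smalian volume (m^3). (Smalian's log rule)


Smalian: V = (A1 + A2)/2 * L,  A = pi*(D/200)^2
A1 = pi*(29.4/200)^2 = 0.067887 m^2
A2 = pi*(21.7/200)^2 = 0.036984 m^2
V = (0.067887+0.036984)/2*5.6 = 0.2936 m^3

0.2936


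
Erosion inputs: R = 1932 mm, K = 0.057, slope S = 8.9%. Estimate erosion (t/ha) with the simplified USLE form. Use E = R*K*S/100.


Formula: E = R * K * S / 100  (simplified USLE)
R * K = 1932 * 0.057 = 110.124
E = 110.124 * 8.9 / 100 = 9.8 t/ha

9.8


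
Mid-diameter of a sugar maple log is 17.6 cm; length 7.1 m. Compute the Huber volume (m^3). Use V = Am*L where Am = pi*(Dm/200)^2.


Huber: V = Am * L,  Am = pi*(Dm/200)^2
Am = pi*(17.6/200)^2 = 0.024328 m^2
V = 0.024328*7.1 = 0.1727 m^3

0.1727


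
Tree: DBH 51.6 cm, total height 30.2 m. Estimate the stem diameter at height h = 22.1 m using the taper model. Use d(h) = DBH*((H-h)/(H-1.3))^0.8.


Taper: d(h) = DBH * ((H - h) / (H - 1.3))^0.8
Numerator = H - h = 30.2 - 22.1 = 8.1 m
Denominator = H - 1.3 = 30.2 - 1.3 = 28.9 m
Ratio = 8.1 / 28.9 = 0.28028
d = 51.6 * 0.28028^0.8 = 18.7 cm

18.7


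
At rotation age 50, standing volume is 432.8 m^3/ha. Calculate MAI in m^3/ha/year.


Formula: MAI = Total Volume / Stand Age
MAI = 432.8 m^3/ha / 50 years
MAI = 8.66 m^3/ha/year

8.66


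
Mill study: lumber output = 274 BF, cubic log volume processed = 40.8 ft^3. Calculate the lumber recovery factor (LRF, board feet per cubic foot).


Formula: LRF = Lumber Output (BF) / Log Input (ft^3)
LRF = 274 BF / 40.8 ft^3
LRF = 6.72 BF/ft^3

6.72


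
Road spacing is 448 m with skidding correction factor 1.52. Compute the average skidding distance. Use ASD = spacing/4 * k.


Formula: ASD = (spacing / 4) * correction
Uncorrected distance = spacing / 4 = 448 / 4 = 112 m
ASD = 112 * 1.52 = 170 m

170


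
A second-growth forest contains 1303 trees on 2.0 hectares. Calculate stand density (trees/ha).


Formula: Stand Density = N_trees / Area_ha
Density = 1303 trees / 2.0 ha
Density = 652 trees/ha

652


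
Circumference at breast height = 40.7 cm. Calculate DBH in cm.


Formula: DBH = C / pi
DBH = 40.7 / pi
pi = 3.14159...
DBH = 13.0 cm

13.0


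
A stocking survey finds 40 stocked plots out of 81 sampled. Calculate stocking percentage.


Formula: Stocking % = stocked plots / total plots * 100
Stocking = 40 / 81 * 100
Stocking = 0.4938 * 100 = 49.4%

49.4


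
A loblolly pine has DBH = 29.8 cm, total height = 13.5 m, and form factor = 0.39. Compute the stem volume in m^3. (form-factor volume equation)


Formula: V = pi * (DBH/200)^2 * H * ff
Radius = DBH/200 = 29.8/200 = 0.149 m
Radius^2 = 0.149^2 = 0.022201 m^2
V = pi * 0.022201 * 13.5 * 0.39
V = 0.367 m^3

0.367


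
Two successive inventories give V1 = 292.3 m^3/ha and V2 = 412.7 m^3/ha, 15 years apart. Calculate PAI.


Formula: PAI = (V_T2 - V_T1) / (T2 - T1)
Volume increment = 412.7 - 292.3 = 120.4 m^3/ha
PAI = 120.4 / 15 = 8.03 m^3/ha/year

8.03


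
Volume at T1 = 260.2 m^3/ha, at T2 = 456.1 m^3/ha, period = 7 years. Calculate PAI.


Formula: PAI = (V_T2 - V_T1) / (T2 - T1)
Volume increment = 456.1 - 260.2 = 195.9 m^3/ha
PAI = 195.9 / 7 = 27.99 m^3/ha/year

27.99


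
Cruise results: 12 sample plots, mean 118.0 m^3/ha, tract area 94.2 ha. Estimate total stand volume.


Formula: Total Volume = Mean Volume per ha * Total Area
Total Volume = 118.0 m^3/ha * 94.2 ha
Total Volume = 11116 m^3

11116


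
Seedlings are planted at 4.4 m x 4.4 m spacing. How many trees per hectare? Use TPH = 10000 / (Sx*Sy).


Formula: TPH = 10000 m^2/ha / (spacing_x * spacing_y)
Area per tree = 4.4 m * 4.4 m = 19.36 m^2
TPH = 10000 / 19.36 = 517 trees/ha

517


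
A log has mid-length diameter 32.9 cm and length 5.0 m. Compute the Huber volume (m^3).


Huber: V = Am * L,  Am = pi*(Dm/200)^2
Am = pi*(32.9/200)^2 = 0.085012 m^2
V = 0.085012*5.0 = 0.4251 m^3

0.4251


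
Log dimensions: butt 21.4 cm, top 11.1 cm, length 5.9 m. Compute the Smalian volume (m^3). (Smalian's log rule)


Smalian: V = (A1 + A2)/2 * L,  A = pi*(D/200)^2
A1 = pi*(21.4/200)^2 = 0.035968 m^2
A2 = pi*(11.1/200)^2 = 0.009677 m^2
V = (0.035968+0.009677)/2*5.9 = 0.1347 m^3

0.1347


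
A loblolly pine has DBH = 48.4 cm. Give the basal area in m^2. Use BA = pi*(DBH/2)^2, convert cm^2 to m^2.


Formula: BA = pi * (DBH/2)^2 / 10000  (cm^2 to m^2)
Radius = DBH/2 = 48.4/2 = 24.2 cm
BA = pi * 24.2^2 / 10000
   = 1839.8423 cm^2 / 10000
   = 0.184 m^2

0.184


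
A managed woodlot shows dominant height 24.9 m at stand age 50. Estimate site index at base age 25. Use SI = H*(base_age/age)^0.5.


Formula: SI = H_dom * (base_age / age)^0.5
Age ratio = 25 / 50 = 0.5
sqrt(age_ratio) = 0.70711
SI = 24.9 * 0.70711 = 17.6 m

17.6


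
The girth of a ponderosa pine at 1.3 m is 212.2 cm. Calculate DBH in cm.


Formula: DBH = C / pi
DBH = 212.2 / pi
pi = 3.14159...
DBH = 67.5 cm

67.5


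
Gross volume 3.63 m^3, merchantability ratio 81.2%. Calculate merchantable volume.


Formula: MV = V_total * (merchantable_pct / 100)
Merchantable fraction = 81.2% / 100 = 0.812
MV = 3.63 m^3 * 0.812 = 2.948 m^3

2.948


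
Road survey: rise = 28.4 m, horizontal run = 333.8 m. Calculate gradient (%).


Formula: Gradient = rise / run * 100
Gradient = 28.4 / 333.8 * 100 = 8.5%

8.5


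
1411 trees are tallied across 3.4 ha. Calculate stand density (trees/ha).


Formula: Stand Density = N_trees / Area_ha
Density = 1411 trees / 3.4 ha
Density = 415 trees/ha

415


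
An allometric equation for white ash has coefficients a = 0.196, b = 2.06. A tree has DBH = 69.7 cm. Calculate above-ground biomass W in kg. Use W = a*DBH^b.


Formula: W = a * DBH^b  (allometric power law)
DBH^b = 69.7^2.06 = 6266.9975
W = 0.196 * 6266.9975 = 1228.3 kg

1228.3


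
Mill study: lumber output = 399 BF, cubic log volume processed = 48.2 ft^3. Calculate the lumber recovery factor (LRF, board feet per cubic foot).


Formula: LRF = Lumber Output (BF) / Log Input (ft^3)
LRF = 399 BF / 48.2 ft^3
LRF = 8.28 BF/ft^3

8.28


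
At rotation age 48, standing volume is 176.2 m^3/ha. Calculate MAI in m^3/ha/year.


Formula: MAI = Total Volume / Stand Age
MAI = 176.2 m^3/ha / 48 years
MAI = 3.67 m^3/ha/year

3.67


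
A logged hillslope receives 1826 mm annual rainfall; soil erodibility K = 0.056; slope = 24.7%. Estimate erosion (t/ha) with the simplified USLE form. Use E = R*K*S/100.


Formula: E = R * K * S / 100  (simplified USLE)
R * K = 1826 * 0.056 = 102.256
E = 102.256 * 24.7 / 100 = 25.26 t/ha

25.26


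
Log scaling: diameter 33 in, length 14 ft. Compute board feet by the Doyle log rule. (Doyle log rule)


Doyle: BF = (D - 4)^2 * L / 16
Adjusted diameter = 33 - 4 = 29 in
(D-4)^2 = 29^2 = 841
BF = 841 * 14 / 16 = 736 BF

736


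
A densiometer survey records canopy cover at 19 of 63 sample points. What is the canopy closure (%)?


Formula: Canopy closure = covered points / total points * 100
Closure = 19 / 63 * 100
Closure = 0.3016 * 100 = 30.2%

30.2


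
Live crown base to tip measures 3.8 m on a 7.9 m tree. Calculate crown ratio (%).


Formula: Crown Ratio = (Crown Length / Total Height) * 100
CR = (3.8 m / 7.9 m) * 100
CR = 0.481 * 100 = 48.1%

48.1


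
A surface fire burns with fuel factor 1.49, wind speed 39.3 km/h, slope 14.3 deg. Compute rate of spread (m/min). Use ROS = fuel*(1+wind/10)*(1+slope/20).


Formula: ROS = fuel * (1 + wind/10) * (1 + slope/20)
Wind factor = 1 + 39.3/10 = 4.93
Slope factor = 1 + 14.3/20 = 1.715
ROS = 1.49 * 4.93 * 1.715 = 12.6 m/min

12.6


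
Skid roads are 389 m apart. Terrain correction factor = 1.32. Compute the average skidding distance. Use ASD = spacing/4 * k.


Formula: ASD = (spacing / 4) * correction
Uncorrected distance = spacing / 4 = 389 / 4 = 97.25 m
ASD = 97.25 * 1.32 = 128 m

128


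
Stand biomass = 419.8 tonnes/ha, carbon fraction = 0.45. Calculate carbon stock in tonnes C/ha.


Formula: Carbon Stock = Biomass * Carbon Fraction
C = 419.8 t/ha * 0.45
C = 188.9 t C/ha

188.9


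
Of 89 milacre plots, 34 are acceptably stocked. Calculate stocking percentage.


Formula: Stocking % = stocked plots / total plots * 100
Stocking = 34 / 89 * 100
Stocking = 0.382 * 100 = 38.2%

38.2


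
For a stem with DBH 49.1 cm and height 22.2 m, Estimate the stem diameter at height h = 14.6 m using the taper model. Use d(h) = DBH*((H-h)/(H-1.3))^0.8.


Taper: d(h) = DBH * ((H - h) / (H - 1.3))^0.8
Numerator = H - h = 22.2 - 14.6 = 7.6 m
Denominator = H - 1.3 = 22.2 - 1.3 = 20.9 m
Ratio = 7.6 / 20.9 = 0.36364
d = 49.1 * 0.36364^0.8 = 21.9 cm

21.9


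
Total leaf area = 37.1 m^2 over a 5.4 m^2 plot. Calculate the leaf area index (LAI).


Formula: LAI = total leaf area / ground area  (dimensionless)
LAI = 37.1 m^2 / 5.4 m^2
LAI = 6.87

6.87


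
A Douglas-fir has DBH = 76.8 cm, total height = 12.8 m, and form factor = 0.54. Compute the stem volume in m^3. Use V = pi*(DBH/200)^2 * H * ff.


Formula: V = pi * (DBH/200)^2 * H * ff
Radius = DBH/200 = 76.8/200 = 0.384 m
Radius^2 = 0.384^2 = 0.147456 m^2
V = pi * 0.147456 * 12.8 * 0.54
V = 3.202 m^3

3.202


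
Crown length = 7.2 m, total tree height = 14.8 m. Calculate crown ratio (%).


Formula: Crown Ratio = (Crown Length / Total Height) * 100
CR = (7.2 m / 14.8 m) * 100
CR = 0.4865 * 100 = 48.6%

48.6


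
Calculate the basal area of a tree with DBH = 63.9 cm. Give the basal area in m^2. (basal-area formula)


Formula: BA = pi * (DBH/2)^2 / 10000  (cm^2 to m^2)
Radius = DBH/2 = 63.9/2 = 31.95 cm
BA = pi * 31.95^2 / 10000
   = 3206.9456 cm^2 / 10000
   = 0.3207 m^2

0.3207


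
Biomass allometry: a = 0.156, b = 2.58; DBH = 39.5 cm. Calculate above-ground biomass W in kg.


Formula: W = a * DBH^b  (allometric power law)
DBH^b = 39.5^2.58 = 13158.9279
W = 0.156 * 13158.9279 = 2052.8 kg

2052.8


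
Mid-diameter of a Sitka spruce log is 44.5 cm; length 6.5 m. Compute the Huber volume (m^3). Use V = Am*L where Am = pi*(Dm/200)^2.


Huber: V = Am * L,  Am = pi*(Dm/200)^2
Am = pi*(44.5/200)^2 = 0.155528 m^2
V = 0.155528*6.5 = 1.0109 m^3

1.0109


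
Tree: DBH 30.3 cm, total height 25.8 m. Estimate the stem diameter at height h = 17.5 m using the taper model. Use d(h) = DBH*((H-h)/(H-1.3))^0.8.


Taper: d(h) = DBH * ((H - h) / (H - 1.3))^0.8
Numerator = H - h = 25.8 - 17.5 = 8.3 m
Denominator = H - 1.3 = 25.8 - 1.3 = 24.5 m
Ratio = 8.3 / 24.5 = 0.33878
d = 30.3 * 0.33878^0.8 = 12.7 cm

12.7


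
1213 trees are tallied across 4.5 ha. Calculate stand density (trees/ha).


Formula: Stand Density = N_trees / Area_ha
Density = 1213 trees / 4.5 ha
Density = 270 trees/ha

270


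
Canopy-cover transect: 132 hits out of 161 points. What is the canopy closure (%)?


Formula: Canopy closure = covered points / total points * 100
Closure = 132 / 161 * 100
Closure = 0.8199 * 100 = 82.0%

82.0


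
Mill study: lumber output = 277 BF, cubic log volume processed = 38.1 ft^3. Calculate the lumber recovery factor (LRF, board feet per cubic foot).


Formula: LRF = Lumber Output (BF) / Log Input (ft^3)
LRF = 277 BF / 38.1 ft^3
LRF = 7.27 BF/ft^3

7.27


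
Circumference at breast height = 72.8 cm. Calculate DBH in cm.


Formula: DBH = C / pi
DBH = 72.8 / pi
pi = 3.14159...
DBH = 23.2 cm

23.2


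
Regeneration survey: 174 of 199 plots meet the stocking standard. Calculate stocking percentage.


Formula: Stocking % = stocked plots / total plots * 100
Stocking = 174 / 199 * 100
Stocking = 0.8744 * 100 = 87.4%

87.4


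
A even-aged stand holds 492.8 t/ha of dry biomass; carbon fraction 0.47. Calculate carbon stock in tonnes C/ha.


Formula: Carbon Stock = Biomass * Carbon Fraction
C = 492.8 t/ha * 0.47
C = 231.6 t C/ha

231.6


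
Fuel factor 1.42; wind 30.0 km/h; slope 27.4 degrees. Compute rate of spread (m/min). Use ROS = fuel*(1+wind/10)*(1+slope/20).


Formula: ROS = fuel * (1 + wind/10) * (1 + slope/20)
Wind factor = 1 + 30.0/10 = 4.0
Slope factor = 1 + 27.4/20 = 2.37
ROS = 1.42 * 4.0 * 2.37 = 13.46 m/min

13.46


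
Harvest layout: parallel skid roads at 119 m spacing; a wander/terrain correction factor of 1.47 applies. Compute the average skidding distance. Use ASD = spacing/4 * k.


Formula: ASD = (spacing / 4) * correction
Uncorrected distance = spacing / 4 = 119 / 4 = 29.75 m
ASD = 29.75 * 1.47 = 44 m

44


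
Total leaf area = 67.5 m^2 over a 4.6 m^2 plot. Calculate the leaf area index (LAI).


Formula: LAI = total leaf area / ground area  (dimensionless)
LAI = 67.5 m^2 / 4.6 m^2
LAI = 14.67

14.67


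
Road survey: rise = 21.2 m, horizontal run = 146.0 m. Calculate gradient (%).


Formula: Gradient = rise / run * 100
Gradient = 21.2 / 146.0 * 100 = 14.5%

14.5


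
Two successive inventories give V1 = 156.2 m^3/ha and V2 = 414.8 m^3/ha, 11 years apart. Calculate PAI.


Formula: PAI = (V_T2 - V_T1) / (T2 - T1)
Volume increment = 414.8 - 156.2 = 258.6 m^3/ha
PAI = 258.6 / 11 = 23.51 m^3/ha/year

23.51


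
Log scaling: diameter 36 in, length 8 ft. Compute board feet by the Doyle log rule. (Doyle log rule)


Doyle: BF = (D - 4)^2 * L / 16
Adjusted diameter = 36 - 4 = 32 in
(D-4)^2 = 32^2 = 1024
BF = 1024 * 8 / 16 = 512 BF

512


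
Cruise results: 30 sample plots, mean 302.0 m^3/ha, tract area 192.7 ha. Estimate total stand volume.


Formula: Total Volume = Mean Volume per ha * Total Area
Total Volume = 302.0 m^3/ha * 192.7 ha
Total Volume = 58195 m^3

58195


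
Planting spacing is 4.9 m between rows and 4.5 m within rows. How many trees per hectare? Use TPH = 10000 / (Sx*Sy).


Formula: TPH = 10000 m^2/ha / (spacing_x * spacing_y)
Area per tree = 4.9 m * 4.5 m = 22.05 m^2
TPH = 10000 / 22.05 = 454 trees/ha

454


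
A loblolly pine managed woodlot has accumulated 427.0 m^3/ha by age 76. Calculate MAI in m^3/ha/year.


Formula: MAI = Total Volume / Stand Age
MAI = 427.0 m^3/ha / 76 years
MAI = 5.62 m^3/ha/year

5.62


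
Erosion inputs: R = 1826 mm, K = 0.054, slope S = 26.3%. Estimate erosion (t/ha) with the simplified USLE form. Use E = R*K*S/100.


Formula: E = R * K * S / 100  (simplified USLE)
R * K = 1826 * 0.054 = 98.604
E = 98.604 * 26.3 / 100 = 25.93 t/ha

25.93


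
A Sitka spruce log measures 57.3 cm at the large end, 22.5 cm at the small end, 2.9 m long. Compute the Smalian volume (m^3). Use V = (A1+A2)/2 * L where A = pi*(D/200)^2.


Smalian: V = (A1 + A2)/2 * L,  A = pi*(D/200)^2
A1 = pi*(57.3/200)^2 = 0.257869 m^2
A2 = pi*(22.5/200)^2 = 0.039761 m^2
V = (0.257869+0.039761)/2*2.9 = 0.4316 m^3

0.4316


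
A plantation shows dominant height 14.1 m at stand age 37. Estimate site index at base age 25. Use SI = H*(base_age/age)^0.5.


Formula: SI = H_dom * (base_age / age)^0.5
Age ratio = 25 / 37 = 0.67568
sqrt(age_ratio) = 0.82199
SI = 14.1 * 0.82199 = 11.6 m

11.6


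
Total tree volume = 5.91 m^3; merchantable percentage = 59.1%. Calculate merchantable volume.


Formula: MV = V_total * (merchantable_pct / 100)
Merchantable fraction = 59.1% / 100 = 0.591
MV = 5.91 m^3 * 0.591 = 3.493 m^3

3.493


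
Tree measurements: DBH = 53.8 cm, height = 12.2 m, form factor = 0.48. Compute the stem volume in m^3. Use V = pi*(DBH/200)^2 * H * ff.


Formula: V = pi * (DBH/200)^2 * H * ff
Radius = DBH/200 = 53.8/200 = 0.269 m
Radius^2 = 0.269^2 = 0.072361 m^2
V = pi * 0.072361 * 12.2 * 0.48
V = 1.331 m^3

1.331


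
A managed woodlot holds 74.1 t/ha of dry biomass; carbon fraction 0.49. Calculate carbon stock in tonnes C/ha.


Formula: Carbon Stock = Biomass * Carbon Fraction
C = 74.1 t/ha * 0.49
C = 36.3 t C/ha

36.3


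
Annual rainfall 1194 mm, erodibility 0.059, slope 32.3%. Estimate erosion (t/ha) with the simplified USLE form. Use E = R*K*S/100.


Formula: E = R * K * S / 100  (simplified USLE)
R * K = 1194 * 0.059 = 70.446
E = 70.446 * 32.3 / 100 = 22.75 t/ha

22.75


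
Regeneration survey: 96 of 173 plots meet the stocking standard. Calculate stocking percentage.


Formula: Stocking % = stocked plots / total plots * 100
Stocking = 96 / 173 * 100
Stocking = 0.5549 * 100 = 55.5%

55.5


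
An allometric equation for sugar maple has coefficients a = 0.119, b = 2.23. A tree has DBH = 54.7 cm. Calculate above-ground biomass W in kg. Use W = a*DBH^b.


Formula: W = a * DBH^b  (allometric power law)
DBH^b = 54.7^2.23 = 7511.2417
W = 0.119 * 7511.2417 = 893.8 kg

893.8


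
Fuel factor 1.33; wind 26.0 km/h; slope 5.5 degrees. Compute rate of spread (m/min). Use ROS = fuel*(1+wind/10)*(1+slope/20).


Formula: ROS = fuel * (1 + wind/10) * (1 + slope/20)
Wind factor = 1 + 26.0/10 = 3.6
Slope factor = 1 + 5.5/20 = 1.275
ROS = 1.33 * 3.6 * 1.275 = 6.1 m/min

6.1


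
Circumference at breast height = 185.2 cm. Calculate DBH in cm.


Formula: DBH = C / pi
DBH = 185.2 / pi
pi = 3.14159...
DBH = 59.0 cm

59.0


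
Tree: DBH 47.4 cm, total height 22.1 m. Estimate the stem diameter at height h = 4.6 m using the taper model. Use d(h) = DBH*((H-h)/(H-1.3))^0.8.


Taper: d(h) = DBH * ((H - h) / (H - 1.3))^0.8
Numerator = H - h = 22.1 - 4.6 = 17.5 m
Denominator = H - 1.3 = 22.1 - 1.3 = 20.8 m
Ratio = 17.5 / 20.8 = 0.84135
d = 47.4 * 0.84135^0.8 = 41.3 cm

41.3


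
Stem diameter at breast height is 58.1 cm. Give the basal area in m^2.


Formula: BA = pi * (DBH/2)^2 / 10000  (cm^2 to m^2)
Radius = DBH/2 = 58.1/2 = 29.05 cm
BA = pi * 29.05^2 / 10000
   = 2651.1979 cm^2 / 10000
   = 0.2651 m^2

0.2651


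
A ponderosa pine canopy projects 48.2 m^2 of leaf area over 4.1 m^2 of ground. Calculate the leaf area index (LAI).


Formula: LAI = total leaf area / ground area  (dimensionless)
LAI = 48.2 m^2 / 4.1 m^2
LAI = 11.76

11.76


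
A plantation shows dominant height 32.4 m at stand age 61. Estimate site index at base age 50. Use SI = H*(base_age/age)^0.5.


Formula: SI = H_dom * (base_age / age)^0.5
Age ratio = 50 / 61 = 0.81967
sqrt(age_ratio) = 0.90536
SI = 32.4 * 0.90536 = 29.3 m

29.3


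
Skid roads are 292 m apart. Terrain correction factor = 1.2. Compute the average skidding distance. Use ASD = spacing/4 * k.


Formula: ASD = (spacing / 4) * correction
Uncorrected distance = spacing / 4 = 292 / 4 = 73 m
ASD = 73 * 1.2 = 88 m

88


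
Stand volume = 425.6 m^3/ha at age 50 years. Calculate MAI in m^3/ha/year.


Formula: MAI = Total Volume / Stand Age
MAI = 425.6 m^3/ha / 50 years
MAI = 8.51 m^3/ha/year

8.51


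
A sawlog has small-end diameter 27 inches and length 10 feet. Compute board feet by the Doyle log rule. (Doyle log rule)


Doyle: BF = (D - 4)^2 * L / 16
Adjusted diameter = 27 - 4 = 23 in
(D-4)^2 = 23^2 = 529
BF = 529 * 10 / 16 = 331 BF

331


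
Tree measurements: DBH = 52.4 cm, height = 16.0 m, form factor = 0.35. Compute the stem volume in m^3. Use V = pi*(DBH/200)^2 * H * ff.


Formula: V = pi * (DBH/200)^2 * H * ff
Radius = DBH/200 = 52.4/200 = 0.262 m
Radius^2 = 0.262^2 = 0.068644 m^2
V = pi * 0.068644 * 16.0 * 0.35
V = 1.208 m^3

1.208


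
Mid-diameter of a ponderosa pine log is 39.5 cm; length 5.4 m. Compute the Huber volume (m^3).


Huber: V = Am * L,  Am = pi*(Dm/200)^2
Am = pi*(39.5/200)^2 = 0.122542 m^2
V = 0.122542*5.4 = 0.6617 m^3

0.6617


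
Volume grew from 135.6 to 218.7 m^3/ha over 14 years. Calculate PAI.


Formula: PAI = (V_T2 - V_T1) / (T2 - T1)
Volume increment = 218.7 - 135.6 = 83.1 m^3/ha
PAI = 83.1 / 14 = 5.94 m^3/ha/year

5.94


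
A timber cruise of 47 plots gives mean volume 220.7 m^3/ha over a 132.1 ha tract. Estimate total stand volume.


Formula: Total Volume = Mean Volume per ha * Total Area
Total Volume = 220.7 m^3/ha * 132.1 ha
Total Volume = 29154 m^3

29154


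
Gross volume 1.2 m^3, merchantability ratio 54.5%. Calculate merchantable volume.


Formula: MV = V_total * (merchantable_pct / 100)
Merchantable fraction = 54.5% / 100 = 0.545
MV = 1.2 m^3 * 0.545 = 0.654 m^3

0.654


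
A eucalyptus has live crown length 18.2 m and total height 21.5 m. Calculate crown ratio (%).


Formula: Crown Ratio = (Crown Length / Total Height) * 100
CR = (18.2 m / 21.5 m) * 100
CR = 0.8465 * 100 = 84.7%

84.7


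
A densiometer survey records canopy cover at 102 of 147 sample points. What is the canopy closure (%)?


Formula: Canopy closure = covered points / total points * 100
Closure = 102 / 147 * 100
Closure = 0.6939 * 100 = 69.4%

69.4


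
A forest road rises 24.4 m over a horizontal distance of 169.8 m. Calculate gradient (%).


Formula: Gradient = rise / run * 100
Gradient = 24.4 / 169.8 * 100 = 14.4%

14.4


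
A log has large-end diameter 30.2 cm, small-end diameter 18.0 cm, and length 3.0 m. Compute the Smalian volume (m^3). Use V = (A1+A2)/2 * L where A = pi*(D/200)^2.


Smalian: V = (A1 + A2)/2 * L,  A = pi*(D/200)^2
A1 = pi*(30.2/200)^2 = 0.071631 m^2
A2 = pi*(18.0/200)^2 = 0.025447 m^2
V = (0.071631+0.025447)/2*3.0 = 0.1456 m^3

0.1456


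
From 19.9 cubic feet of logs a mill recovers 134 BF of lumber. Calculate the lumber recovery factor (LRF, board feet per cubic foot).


Formula: LRF = Lumber Output (BF) / Log Input (ft^3)
LRF = 134 BF / 19.9 ft^3
LRF = 6.73 BF/ft^3

6.73


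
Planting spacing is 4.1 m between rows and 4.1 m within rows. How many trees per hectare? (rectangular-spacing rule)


Formula: TPH = 10000 m^2/ha / (spacing_x * spacing_y)
Area per tree = 4.1 m * 4.1 m = 16.81 m^2
TPH = 10000 / 16.81 = 595 trees/ha

595


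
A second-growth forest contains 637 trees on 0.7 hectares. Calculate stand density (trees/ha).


Formula: Stand Density = N_trees / Area_ha
Density = 637 trees / 0.7 ha
Density = 910 trees/ha

910


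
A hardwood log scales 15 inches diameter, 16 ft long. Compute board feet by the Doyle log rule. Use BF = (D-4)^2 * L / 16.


Doyle: BF = (D - 4)^2 * L / 16
Adjusted diameter = 15 - 4 = 11 in
(D-4)^2 = 11^2 = 121
BF = 121 * 16 / 16 = 121 BF

121


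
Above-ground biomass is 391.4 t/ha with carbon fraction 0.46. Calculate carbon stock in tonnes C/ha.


Formula: Carbon Stock = Biomass * Carbon Fraction
C = 391.4 t/ha * 0.46
C = 180.0 t C/ha

180.0


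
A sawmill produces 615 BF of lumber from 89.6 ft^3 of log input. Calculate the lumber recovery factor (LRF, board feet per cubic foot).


Formula: LRF = Lumber Output (BF) / Log Input (ft^3)
LRF = 615 BF / 89.6 ft^3
LRF = 6.86 BF/ft^3

6.86


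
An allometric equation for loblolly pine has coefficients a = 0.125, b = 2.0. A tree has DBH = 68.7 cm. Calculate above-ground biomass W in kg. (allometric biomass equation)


Formula: W = a * DBH^b  (allometric power law)
DBH^b = 68.7^2.0 = 4719.69
W = 0.125 * 4719.69 = 590.0 kg

590.0


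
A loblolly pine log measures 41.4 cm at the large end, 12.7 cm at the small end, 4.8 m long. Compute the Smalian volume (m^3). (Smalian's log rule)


Smalian: V = (A1 + A2)/2 * L,  A = pi*(D/200)^2
A1 = pi*(41.4/200)^2 = 0.134614 m^2
A2 = pi*(12.7/200)^2 = 0.012668 m^2
V = (0.134614+0.012668)/2*4.8 = 0.3535 m^3

0.3535


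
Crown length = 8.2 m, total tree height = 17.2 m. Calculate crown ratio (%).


Formula: Crown Ratio = (Crown Length / Total Height) * 100
CR = (8.2 m / 17.2 m) * 100
CR = 0.4767 * 100 = 47.7%

47.7


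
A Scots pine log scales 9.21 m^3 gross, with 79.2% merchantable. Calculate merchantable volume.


Formula: MV = V_total * (merchantable_pct / 100)
Merchantable fraction = 79.2% / 100 = 0.792
MV = 9.21 m^3 * 0.792 = 7.294 m^3

7.294


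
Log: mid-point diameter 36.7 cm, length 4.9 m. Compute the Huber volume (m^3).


Huber: V = Am * L,  Am = pi*(Dm/200)^2
Am = pi*(36.7/200)^2 = 0.105784 m^2
V = 0.105784*4.9 = 0.5183 m^3

0.5183


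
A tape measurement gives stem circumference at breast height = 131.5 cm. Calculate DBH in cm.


Formula: DBH = C / pi
DBH = 131.5 / pi
pi = 3.14159...
DBH = 41.9 cm

41.9
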